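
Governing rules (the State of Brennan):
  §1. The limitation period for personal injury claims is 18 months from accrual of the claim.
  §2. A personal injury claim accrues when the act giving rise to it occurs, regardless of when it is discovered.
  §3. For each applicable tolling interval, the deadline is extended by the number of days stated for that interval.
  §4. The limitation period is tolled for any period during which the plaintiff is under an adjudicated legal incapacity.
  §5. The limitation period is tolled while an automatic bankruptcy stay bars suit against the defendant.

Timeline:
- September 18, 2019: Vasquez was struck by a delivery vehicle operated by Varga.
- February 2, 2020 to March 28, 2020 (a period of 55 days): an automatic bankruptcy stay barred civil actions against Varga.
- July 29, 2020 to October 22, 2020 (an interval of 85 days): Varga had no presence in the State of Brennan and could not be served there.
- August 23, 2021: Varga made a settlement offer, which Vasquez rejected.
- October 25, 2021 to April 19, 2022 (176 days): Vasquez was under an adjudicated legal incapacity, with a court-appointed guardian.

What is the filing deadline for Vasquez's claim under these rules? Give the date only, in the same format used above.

The claim accrued on September 18, 2019, when the wrongful act occurred.
Adding the 18 months base period to September 18, 2019 gives a deadline of March 18, 2021, before any tolling.
The automatic bankruptcy stay from February 2, 2020 to March 28, 2020 tolled the period for 55 days, extending the deadline to May 12, 2021.
The plaintiff's legal incapacity from October 25, 2021 to April 19, 2022 began after the period had already run on May 12, 2021, so it has no tolling effect.
The defendant's absence from the jurisdiction from July 29, 2020 to October 22, 2020 does not toll the period, because no stated rule makes the defendant's absence a tolling event.
Nothing else in the chronology tolls or restarts the period.

May 12, 2021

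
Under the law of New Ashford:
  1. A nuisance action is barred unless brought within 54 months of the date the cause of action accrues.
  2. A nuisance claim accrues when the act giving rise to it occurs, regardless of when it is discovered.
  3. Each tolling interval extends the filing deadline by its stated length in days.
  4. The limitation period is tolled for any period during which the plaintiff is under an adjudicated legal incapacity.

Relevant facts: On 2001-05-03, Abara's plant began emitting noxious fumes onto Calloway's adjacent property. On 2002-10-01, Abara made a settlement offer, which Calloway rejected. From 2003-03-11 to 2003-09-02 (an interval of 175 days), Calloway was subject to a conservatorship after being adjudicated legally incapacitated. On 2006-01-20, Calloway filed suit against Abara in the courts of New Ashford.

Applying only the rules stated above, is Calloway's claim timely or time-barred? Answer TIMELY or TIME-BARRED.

TIMELY

The claim accrued on 2001-05-03, when the wrongful act occurred.
Adding the 54 months base period to 2001-05-03 gives a deadline of 2005-11-03, before any tolling.
Because the plaintiff's legal incapacity ran from 2003-03-11 to 2003-09-02, the deadline is extended by 175 days to 2006-04-27.
The other events in the timeline have no effect on the limitation period under the stated rules.
Calloway filed on 2006-01-20, before the 2006-04-27 deadline, so the action is timely.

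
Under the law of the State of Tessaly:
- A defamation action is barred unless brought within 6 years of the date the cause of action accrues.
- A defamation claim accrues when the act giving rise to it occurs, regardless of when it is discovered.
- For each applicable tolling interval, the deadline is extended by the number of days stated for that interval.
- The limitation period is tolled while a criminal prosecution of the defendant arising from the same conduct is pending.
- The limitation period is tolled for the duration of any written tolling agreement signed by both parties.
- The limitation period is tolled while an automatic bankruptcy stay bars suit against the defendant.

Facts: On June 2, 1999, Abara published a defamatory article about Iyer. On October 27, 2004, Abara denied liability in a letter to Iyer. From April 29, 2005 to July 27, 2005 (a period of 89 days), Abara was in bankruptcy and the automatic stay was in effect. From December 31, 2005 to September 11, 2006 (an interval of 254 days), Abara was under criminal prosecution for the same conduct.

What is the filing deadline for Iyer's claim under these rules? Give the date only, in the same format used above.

August 30, 2005

The cause of action accrued on June 2, 1999, the date of the act.
6 years from June 2, 1999 is June 2, 2005.
Because the automatic bankruptcy stay ran from April 29, 2005 to July 27, 2005, the deadline is extended by 89 days to August 30, 2005.
By the time the pending criminal prosecution began on December 31, 2005, the limitation period had already expired on August 30, 2005; that interval cannot revive it.
Nothing else in the chronology tolls or restarts the period.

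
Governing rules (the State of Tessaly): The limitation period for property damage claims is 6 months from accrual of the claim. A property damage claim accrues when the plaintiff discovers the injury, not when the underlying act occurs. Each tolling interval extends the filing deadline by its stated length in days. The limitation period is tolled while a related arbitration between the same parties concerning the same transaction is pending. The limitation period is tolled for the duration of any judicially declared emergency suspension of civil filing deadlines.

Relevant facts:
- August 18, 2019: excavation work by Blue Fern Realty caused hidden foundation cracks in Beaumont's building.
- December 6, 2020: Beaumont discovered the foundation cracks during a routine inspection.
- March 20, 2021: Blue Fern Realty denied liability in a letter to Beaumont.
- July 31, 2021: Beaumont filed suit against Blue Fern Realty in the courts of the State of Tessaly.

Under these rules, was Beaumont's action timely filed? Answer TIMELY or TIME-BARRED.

Accrual is tied to discovery, so the period began on December 6, 2020 rather than on August 18, 2019 when the act occurred.
6 months from December 6, 2020 is June 6, 2021.
The other events in the timeline have no effect on the limitation period under the stated rules.
Filing on July 31, 2021 missed the June 6, 2021 deadline — the action is time-barred.

TIME-BARRED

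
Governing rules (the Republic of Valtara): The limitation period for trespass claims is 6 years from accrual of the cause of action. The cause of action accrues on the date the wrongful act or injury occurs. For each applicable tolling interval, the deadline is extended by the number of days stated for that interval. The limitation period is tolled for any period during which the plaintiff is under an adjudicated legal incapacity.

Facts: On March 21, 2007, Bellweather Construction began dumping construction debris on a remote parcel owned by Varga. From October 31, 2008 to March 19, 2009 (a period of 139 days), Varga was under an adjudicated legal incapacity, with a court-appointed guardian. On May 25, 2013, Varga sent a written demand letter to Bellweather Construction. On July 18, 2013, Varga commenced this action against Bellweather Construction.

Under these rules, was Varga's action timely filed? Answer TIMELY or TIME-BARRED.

TIMELY

The cause of action accrued on March 21, 2007, the date of the act.
The untolled deadline — 6 years after March 21, 2007 — is March 21, 2013.
The period was tolled for 139 days by the plaintiff's legal incapacity (October 31, 2008 to March 19, 2009), pushing the deadline to August 7, 2013.
The other events in the timeline have no effect on the limitation period under the stated rules.
Varga filed on July 18, 2013, before the August 7, 2013 deadline, so the action is timely.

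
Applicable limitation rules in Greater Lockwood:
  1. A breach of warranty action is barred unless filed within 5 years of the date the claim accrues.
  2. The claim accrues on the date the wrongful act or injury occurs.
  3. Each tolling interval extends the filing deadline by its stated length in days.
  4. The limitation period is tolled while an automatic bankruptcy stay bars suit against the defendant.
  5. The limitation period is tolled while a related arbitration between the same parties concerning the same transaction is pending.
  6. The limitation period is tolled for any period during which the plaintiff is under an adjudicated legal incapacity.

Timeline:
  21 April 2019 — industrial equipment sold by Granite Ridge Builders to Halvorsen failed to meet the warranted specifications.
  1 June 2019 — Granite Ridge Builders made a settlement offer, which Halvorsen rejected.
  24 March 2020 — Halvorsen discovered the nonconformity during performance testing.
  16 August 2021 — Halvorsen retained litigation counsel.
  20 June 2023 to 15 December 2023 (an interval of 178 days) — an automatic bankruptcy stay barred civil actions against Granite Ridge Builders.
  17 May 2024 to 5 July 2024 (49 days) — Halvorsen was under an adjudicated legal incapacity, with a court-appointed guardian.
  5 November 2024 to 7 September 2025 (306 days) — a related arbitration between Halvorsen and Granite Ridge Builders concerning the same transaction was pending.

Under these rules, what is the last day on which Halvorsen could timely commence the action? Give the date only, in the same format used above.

The claim accrued on 21 April 2019, when the wrongful act occurred; under the stated occurrence rule the 24 March 2020 discovery does not delay accrual.
5 years from 21 April 2019 is 21 April 2024.
Because the automatic bankruptcy stay ran from 20 June 2023 to 15 December 2023, the deadline is extended by 178 days to 16 October 2024.
The plaintiff's legal incapacity from 17 May 2024 to 5 July 2024 tolled the period for 49 days, extending the deadline to 4 December 2024.
The pending related arbitration from 5 November 2024 to 7 September 2025 tolled the period for 306 days, extending the deadline to 6 October 2025.
The other events in the timeline have no effect on the limitation period under the stated rules.

6 October 2025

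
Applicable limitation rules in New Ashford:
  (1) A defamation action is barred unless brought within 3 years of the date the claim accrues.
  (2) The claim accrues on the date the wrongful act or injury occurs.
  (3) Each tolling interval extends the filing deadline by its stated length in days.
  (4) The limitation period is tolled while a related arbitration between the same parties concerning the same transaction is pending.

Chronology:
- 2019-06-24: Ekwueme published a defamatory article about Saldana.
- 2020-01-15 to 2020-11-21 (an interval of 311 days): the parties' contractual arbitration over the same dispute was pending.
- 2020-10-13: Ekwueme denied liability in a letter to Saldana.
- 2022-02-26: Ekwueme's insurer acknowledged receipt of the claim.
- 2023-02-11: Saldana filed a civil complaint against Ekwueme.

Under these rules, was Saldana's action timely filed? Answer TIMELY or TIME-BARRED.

The claim accrued on 2019-06-24, the date of the act.
The untolled deadline — 3 years after 2019-06-24 — is 2022-06-24.
Because the pending related arbitration ran from 2020-01-15 to 2020-11-21, the deadline is extended by 311 days to 2023-05-01.
None of the other events listed affects the running of the period under the stated rules.
Saldana filed on 2023-02-11, before the 2023-05-01 deadline, so the action is timely.

TIMELY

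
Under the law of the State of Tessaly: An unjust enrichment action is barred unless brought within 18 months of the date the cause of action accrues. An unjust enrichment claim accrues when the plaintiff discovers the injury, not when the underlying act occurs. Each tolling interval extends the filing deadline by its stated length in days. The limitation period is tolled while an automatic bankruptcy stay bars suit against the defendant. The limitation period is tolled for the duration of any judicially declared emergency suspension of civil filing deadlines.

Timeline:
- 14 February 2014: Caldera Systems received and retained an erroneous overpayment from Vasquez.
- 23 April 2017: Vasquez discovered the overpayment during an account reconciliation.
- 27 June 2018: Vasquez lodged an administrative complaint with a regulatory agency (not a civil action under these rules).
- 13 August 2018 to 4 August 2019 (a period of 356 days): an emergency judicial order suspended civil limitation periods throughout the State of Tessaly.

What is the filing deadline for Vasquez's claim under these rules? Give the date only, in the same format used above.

The claim did not accrue until Vasquez discovered the injury on 23 April 2017; the 14 February 2014 act date does not start the clock under the stated rule.
Adding the 18 months base period to 23 April 2017 gives a deadline of 23 October 2018, before any tolling.
The emergency suspension of filing deadlines from 13 August 2018 to 4 August 2019 tolled the period for 356 days, extending the deadline to 14 October 2019.
The other events in the timeline have no effect on the limitation period under the stated rules.

14 October 2019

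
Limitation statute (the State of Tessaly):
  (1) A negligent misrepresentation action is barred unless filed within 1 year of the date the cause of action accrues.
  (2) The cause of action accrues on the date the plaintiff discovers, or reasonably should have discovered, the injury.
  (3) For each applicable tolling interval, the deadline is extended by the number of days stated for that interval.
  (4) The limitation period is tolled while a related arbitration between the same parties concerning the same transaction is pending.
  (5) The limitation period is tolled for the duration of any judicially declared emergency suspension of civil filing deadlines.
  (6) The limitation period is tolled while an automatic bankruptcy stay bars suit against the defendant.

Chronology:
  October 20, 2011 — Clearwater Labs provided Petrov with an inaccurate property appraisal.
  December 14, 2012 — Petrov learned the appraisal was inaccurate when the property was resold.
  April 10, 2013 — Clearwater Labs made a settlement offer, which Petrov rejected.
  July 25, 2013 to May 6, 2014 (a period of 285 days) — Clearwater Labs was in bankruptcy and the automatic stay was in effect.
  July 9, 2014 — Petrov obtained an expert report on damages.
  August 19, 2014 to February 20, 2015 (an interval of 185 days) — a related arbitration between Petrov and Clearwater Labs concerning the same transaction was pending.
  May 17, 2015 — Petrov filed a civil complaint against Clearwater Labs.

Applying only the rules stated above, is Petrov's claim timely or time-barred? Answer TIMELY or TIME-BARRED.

Accrual is tied to discovery, so the period began on December 14, 2012 rather than on October 20, 2011 when the act occurred.
1 year from December 14, 2012 is December 14, 2013.
Because the automatic bankruptcy stay ran from July 25, 2013 to May 6, 2014, the deadline is extended by 285 days to September 25, 2014.
The pending related arbitration from August 19, 2014 to February 20, 2015 tolled the period for 185 days, extending the deadline to March 29, 2015.
The other events in the timeline have no effect on the limitation period under the stated rules.
Filing on May 17, 2015 missed the March 29, 2015 deadline — the action is time-barred.

TIME-BARRED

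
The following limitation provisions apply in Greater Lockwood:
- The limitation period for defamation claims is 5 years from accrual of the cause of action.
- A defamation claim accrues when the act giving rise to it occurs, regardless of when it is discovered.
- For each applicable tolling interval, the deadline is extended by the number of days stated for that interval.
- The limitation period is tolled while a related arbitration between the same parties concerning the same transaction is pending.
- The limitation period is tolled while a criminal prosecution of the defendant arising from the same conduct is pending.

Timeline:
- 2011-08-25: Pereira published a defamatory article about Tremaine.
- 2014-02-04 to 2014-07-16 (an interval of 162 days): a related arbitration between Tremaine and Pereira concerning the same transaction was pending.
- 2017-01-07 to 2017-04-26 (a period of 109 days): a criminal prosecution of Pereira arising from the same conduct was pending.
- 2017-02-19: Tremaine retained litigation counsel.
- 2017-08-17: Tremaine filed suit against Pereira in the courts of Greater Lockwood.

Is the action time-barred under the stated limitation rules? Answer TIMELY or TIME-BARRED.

TIME-BARRED

The claim accrued on 2011-08-25, when the wrongful act occurred.
5 years from 2011-08-25 is 2016-08-25.
The period was tolled for 162 days by the pending related arbitration (2014-02-04 to 2014-07-16), pushing the deadline to 2017-02-03.
The period was tolled for 109 days by the pending criminal prosecution (2017-01-07 to 2017-04-26), pushing the deadline to 2017-05-23.
Nothing else in the chronology tolls or restarts the period.
Filing on 2017-08-17 missed the 2017-05-23 deadline — the action is time-barred.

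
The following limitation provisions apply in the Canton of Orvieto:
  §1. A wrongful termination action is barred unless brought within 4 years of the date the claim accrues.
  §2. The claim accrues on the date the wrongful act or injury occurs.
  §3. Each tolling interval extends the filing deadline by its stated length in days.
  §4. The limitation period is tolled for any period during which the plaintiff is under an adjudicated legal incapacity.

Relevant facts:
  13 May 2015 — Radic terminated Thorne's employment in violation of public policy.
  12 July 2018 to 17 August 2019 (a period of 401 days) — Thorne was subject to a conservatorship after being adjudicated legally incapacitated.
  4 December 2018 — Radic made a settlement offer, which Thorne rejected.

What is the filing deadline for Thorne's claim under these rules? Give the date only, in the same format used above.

17 June 2020

The limitation period began to run on 13 May 2015.
The untolled deadline — 4 years after 13 May 2015 — is 13 May 2019.
The plaintiff's legal incapacity from 12 July 2018 to 17 August 2019 tolled the period for 401 days, extending the deadline to 17 June 2020.
None of the other events listed affects the running of the period under the stated rules.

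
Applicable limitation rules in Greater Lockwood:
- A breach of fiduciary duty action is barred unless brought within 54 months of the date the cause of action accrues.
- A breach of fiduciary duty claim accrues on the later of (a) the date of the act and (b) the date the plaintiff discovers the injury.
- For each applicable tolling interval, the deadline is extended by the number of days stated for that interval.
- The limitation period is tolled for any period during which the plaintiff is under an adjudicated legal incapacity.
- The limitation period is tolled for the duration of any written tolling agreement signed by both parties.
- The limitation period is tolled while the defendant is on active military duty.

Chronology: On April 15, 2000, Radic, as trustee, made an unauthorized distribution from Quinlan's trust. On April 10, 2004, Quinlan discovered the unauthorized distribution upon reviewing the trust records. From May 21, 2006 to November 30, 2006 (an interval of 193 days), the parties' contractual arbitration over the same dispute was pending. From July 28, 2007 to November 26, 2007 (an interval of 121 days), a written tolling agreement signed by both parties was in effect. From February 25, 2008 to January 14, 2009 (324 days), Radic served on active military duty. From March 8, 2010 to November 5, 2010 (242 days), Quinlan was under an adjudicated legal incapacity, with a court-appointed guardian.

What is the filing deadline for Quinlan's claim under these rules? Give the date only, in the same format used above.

December 29, 2009

The claim accrued on April 10, 2004 — the later of the April 15, 2000 act and the April 10, 2004 discovery.
Adding the 54 months base period to April 10, 2004 gives a deadline of October 10, 2008, before any tolling.
The period was tolled for 121 days by the written tolling agreement (July 28, 2007 to November 26, 2007), pushing the deadline to February 8, 2009.
The defendant's active military service from February 25, 2008 to January 14, 2009 tolled the period for 324 days, extending the deadline to December 29, 2009.
The plaintiff's legal incapacity starting March 8, 2010 came too late — the period had run on December 29, 2009 — and so does not extend the deadline.
The pending related arbitration from May 21, 2006 to November 30, 2006 does not toll the period, because no stated rule makes a pending arbitration a tolling event.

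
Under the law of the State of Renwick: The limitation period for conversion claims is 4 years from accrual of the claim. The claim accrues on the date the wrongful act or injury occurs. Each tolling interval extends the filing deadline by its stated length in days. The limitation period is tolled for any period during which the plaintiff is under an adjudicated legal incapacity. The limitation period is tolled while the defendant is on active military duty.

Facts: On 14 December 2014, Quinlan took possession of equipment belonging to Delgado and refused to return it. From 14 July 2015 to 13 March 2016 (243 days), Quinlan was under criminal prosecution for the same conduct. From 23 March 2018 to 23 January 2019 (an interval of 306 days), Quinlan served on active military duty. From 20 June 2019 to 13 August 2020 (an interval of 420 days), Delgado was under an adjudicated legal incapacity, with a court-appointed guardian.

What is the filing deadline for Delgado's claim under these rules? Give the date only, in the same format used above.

The limitation period began to run on 14 December 2014.
The untolled deadline — 4 years after 14 December 2014 — is 14 December 2018.
Because the defendant's active military service ran from 23 March 2018 to 23 January 2019, the deadline is extended by 306 days to 16 October 2019.
The period was tolled for 420 days by the plaintiff's legal incapacity (20 June 2019 to 13 August 2020), pushing the deadline to 9 December 2020.
The pending criminal prosecution from 14 July 2015 to 13 March 2016 does not toll the period, because no stated rule makes a criminal prosecution a tolling event.

9 December 2020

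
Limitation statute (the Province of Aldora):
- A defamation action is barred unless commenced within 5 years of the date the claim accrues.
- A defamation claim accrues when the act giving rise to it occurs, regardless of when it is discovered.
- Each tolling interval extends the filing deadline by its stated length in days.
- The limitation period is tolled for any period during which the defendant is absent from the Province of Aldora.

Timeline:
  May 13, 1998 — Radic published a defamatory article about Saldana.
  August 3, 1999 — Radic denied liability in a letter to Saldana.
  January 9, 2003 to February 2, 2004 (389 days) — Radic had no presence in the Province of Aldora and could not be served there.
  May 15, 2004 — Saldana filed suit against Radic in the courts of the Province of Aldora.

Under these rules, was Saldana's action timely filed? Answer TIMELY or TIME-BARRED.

The claim accrued on May 13, 1998, when the wrongful act occurred.
The untolled deadline — 5 years after May 13, 1998 — is May 13, 2003.
The defendant's absence from the jurisdiction from January 9, 2003 to February 2, 2004 tolled the period for 389 days, extending the deadline to June 5, 2004.
None of the other events listed affects the running of the period under the stated rules.
Saldana filed on May 15, 2004, before the June 5, 2004 deadline, so the action is timely.

TIMELY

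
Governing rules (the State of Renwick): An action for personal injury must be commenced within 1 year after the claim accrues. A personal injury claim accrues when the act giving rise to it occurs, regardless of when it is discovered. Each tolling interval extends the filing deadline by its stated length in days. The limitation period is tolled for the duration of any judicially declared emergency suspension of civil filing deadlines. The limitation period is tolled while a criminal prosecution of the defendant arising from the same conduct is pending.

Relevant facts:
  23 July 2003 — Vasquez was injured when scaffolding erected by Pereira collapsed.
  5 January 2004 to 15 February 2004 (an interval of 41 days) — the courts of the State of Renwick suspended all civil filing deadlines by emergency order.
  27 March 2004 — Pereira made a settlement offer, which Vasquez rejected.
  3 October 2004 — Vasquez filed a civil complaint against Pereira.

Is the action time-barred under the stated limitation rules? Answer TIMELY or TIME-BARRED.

TIME-BARRED

The limitation period began to run on 23 July 2003.
1 year from 23 July 2003 is 23 July 2004.
Because the emergency suspension of filing deadlines ran from 5 January 2004 to 15 February 2004, the deadline is extended by 41 days to 2 September 2004.
None of the other events listed affects the running of the period under the stated rules.
The 3 October 2004 filing falls after the 2 September 2004 deadline; the claim is time-barred.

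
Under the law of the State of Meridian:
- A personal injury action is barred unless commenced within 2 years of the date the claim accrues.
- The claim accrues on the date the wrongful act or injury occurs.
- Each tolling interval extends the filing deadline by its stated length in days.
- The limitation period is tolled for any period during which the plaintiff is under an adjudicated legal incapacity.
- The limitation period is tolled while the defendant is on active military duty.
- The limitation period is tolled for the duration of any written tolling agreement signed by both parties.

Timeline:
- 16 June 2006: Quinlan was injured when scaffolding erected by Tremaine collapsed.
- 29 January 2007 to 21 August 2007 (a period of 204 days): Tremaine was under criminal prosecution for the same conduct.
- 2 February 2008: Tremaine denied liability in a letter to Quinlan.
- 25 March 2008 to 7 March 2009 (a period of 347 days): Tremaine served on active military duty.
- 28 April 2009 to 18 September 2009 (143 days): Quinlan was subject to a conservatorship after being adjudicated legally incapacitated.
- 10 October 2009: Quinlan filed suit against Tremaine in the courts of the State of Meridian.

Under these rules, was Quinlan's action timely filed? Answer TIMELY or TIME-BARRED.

TIMELY

The limitation period began to run on 16 June 2006.
Adding the 2 years base period to 16 June 2006 gives a deadline of 16 June 2008, before any tolling.
The defendant's active military service from 25 March 2008 to 7 March 2009 tolled the period for 347 days, extending the deadline to 29 May 2009.
The plaintiff's legal incapacity from 28 April 2009 to 18 September 2009 tolled the period for 143 days, extending the deadline to 19 October 2009.
No stated provision tolls the period for a criminal prosecution, so the interval from 29 January 2007 to 21 August 2007 has no effect on the deadline.
The other events in the timeline have no effect on the limitation period under the stated rules.
Filing on 10 October 2009 beat the 19 October 2009 deadline — the action is timely.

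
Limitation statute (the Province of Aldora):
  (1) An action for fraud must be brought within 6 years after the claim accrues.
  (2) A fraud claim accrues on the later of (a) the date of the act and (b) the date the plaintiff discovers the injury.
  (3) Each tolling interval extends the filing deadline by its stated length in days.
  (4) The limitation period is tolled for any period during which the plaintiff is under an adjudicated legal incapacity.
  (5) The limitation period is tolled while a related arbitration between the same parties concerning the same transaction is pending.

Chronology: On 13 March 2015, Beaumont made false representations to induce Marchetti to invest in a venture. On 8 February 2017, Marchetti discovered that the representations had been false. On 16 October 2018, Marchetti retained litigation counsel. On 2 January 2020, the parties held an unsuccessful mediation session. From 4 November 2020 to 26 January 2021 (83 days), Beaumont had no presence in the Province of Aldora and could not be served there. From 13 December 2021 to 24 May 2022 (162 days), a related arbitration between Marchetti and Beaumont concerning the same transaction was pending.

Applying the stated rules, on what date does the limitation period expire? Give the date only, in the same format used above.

The claim accrued on 8 February 2017 — the later of the 13 March 2015 act and the 8 February 2017 discovery.
6 years from 8 February 2017 is 8 February 2023.
The period was tolled for 162 days by the pending related arbitration (13 December 2021 to 24 May 2022), pushing the deadline to 20 July 2023.
Although the defendant's absence ran from 4 November 2020 to 26 January 2021, the stated rules do not make that a tolling event, so it is disregarded.
None of the other events listed affects the running of the period under the stated rules.

20 July 2023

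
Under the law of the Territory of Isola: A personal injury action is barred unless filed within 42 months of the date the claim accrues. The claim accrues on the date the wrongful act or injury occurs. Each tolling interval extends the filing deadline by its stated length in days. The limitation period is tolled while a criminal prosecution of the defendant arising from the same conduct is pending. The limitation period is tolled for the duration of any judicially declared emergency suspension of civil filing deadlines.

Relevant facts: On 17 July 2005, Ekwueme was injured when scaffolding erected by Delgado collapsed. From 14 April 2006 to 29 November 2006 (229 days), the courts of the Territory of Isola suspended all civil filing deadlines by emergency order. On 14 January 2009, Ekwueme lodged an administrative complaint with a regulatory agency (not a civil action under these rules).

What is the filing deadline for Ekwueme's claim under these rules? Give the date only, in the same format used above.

3 September 2009

The limitation period began to run on 17 July 2005.
42 months from 17 July 2005 is 17 January 2009.
The period was tolled for 229 days by the emergency suspension of filing deadlines (14 April 2006 to 29 November 2006), pushing the deadline to 3 September 2009.
None of the other events listed affects the running of the period under the stated rules.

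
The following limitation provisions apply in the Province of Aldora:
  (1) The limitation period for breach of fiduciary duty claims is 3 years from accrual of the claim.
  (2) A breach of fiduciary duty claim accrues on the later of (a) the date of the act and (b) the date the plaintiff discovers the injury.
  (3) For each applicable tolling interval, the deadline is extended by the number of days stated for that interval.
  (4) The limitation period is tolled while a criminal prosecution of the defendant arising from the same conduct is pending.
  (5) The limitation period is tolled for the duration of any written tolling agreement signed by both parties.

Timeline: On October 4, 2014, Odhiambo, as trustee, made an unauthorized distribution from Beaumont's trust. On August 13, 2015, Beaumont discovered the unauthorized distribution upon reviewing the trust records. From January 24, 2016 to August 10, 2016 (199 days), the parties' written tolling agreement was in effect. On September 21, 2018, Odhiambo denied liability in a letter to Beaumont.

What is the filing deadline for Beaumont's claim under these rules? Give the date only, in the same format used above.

Because discovery on August 13, 2015 post-dates the October 4, 2014 act, accrual under the later-of rule falls on August 13, 2015.
Adding the 3 years base period to August 13, 2015 gives a deadline of August 13, 2018, before any tolling.
Because the written tolling agreement ran from January 24, 2016 to August 10, 2016, the deadline is extended by 199 days to February 28, 2019.
Nothing else in the chronology tolls or restarts the period.

February 28, 2019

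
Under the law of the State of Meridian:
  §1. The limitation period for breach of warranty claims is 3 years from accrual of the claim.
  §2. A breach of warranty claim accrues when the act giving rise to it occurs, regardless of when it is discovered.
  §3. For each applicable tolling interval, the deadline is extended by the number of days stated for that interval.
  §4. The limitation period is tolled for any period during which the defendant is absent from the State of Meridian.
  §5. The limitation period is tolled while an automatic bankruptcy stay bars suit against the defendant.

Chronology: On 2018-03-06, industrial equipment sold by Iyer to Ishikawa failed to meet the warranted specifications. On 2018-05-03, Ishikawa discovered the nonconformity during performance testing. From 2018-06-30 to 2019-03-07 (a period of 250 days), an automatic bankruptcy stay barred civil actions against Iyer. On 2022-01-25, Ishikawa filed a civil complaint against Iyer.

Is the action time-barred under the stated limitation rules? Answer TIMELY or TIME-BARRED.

Accrual is governed by the date of the act, so the period began to run on 2018-03-06; the later discovery on 2018-05-03 is irrelevant under the stated rule.
3 years from 2018-03-06 is 2021-03-06.
Because the automatic bankruptcy stay ran from 2018-06-30 to 2019-03-07, the deadline is extended by 250 days to 2021-11-11.
The 2022-01-25 filing falls after the 2021-11-11 deadline; the claim is time-barred.

TIME-BARRED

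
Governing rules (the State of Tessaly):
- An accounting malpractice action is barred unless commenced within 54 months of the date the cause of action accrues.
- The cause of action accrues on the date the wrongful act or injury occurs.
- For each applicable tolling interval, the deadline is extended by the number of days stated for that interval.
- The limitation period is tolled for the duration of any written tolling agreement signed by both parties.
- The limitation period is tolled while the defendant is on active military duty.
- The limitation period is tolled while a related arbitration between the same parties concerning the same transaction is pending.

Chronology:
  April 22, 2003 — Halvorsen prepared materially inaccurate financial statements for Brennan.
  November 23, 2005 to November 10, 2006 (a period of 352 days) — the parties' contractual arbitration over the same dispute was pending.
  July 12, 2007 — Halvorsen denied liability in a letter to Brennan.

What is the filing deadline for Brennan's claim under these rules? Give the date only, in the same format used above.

The claim accrued on April 22, 2003, when the wrongful act occurred.
54 months from April 22, 2003 is October 22, 2007.
The pending related arbitration from November 23, 2005 to November 10, 2006 tolled the period for 352 days, extending the deadline to October 8, 2008.
None of the other events listed affects the running of the period under the stated rules.

October 8, 2008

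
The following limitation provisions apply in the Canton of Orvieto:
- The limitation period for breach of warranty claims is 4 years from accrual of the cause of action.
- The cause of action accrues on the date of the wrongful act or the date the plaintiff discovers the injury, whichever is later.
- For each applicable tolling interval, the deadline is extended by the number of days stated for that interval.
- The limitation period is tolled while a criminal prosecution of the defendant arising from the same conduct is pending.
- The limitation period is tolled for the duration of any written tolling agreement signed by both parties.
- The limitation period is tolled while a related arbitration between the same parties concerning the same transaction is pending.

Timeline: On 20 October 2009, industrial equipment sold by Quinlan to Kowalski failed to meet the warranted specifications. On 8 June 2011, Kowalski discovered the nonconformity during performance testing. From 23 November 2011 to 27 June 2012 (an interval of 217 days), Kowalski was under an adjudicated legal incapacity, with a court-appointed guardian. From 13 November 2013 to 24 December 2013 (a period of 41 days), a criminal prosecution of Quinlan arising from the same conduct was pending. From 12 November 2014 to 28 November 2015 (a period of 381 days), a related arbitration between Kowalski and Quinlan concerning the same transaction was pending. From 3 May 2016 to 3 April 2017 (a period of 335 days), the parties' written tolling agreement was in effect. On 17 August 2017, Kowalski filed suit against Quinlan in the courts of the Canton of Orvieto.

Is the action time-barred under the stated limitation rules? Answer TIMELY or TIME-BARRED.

Because discovery on 8 June 2011 post-dates the 20 October 2009 act, accrual under the later-of rule falls on 8 June 2011.
Adding the 4 years base period to 8 June 2011 gives a deadline of 8 June 2015, before any tolling.
The period was tolled for 41 days by the pending criminal prosecution (13 November 2013 to 24 December 2013), pushing the deadline to 19 July 2015.
The period was tolled for 381 days by the pending related arbitration (12 November 2014 to 28 November 2015), pushing the deadline to 3 August 2016.
Because the written tolling agreement ran from 3 May 2016 to 3 April 2017, the deadline is extended by 335 days to 4 July 2017.
No stated provision tolls the period for the plaintiff's incapacity, so the interval from 23 November 2011 to 27 June 2012 has no effect on the deadline.
The 17 August 2017 filing falls after the 4 July 2017 deadline; the claim is time-barred.

TIME-BARRED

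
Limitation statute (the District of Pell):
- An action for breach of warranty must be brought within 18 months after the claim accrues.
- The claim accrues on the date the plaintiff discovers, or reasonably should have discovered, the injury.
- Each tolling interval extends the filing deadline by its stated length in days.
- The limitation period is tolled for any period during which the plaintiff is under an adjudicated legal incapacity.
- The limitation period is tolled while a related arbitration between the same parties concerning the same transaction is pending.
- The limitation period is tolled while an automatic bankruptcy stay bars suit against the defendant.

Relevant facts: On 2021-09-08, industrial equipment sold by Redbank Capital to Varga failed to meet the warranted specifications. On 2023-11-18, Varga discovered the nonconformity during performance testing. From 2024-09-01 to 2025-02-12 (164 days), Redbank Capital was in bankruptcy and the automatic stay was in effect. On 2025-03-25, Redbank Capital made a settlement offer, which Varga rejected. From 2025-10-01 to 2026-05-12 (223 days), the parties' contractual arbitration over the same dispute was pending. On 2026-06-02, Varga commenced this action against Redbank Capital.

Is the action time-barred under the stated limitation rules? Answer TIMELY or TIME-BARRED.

TIMELY

Accrual is tied to discovery, so the period began on 2023-11-18 rather than on 2021-09-08 when the act occurred.
The untolled deadline — 18 months after 2023-11-18 — is 2025-05-18.
The period was tolled for 164 days by the automatic bankruptcy stay (2024-09-01 to 2025-02-12), pushing the deadline to 2025-10-29.
Because the pending related arbitration ran from 2025-10-01 to 2026-05-12, the deadline is extended by 223 days to 2026-06-09.
None of the other events listed affects the running of the period under the stated rules.
The 2026-06-02 filing precedes the 2026-06-09 deadline; the claim is timely.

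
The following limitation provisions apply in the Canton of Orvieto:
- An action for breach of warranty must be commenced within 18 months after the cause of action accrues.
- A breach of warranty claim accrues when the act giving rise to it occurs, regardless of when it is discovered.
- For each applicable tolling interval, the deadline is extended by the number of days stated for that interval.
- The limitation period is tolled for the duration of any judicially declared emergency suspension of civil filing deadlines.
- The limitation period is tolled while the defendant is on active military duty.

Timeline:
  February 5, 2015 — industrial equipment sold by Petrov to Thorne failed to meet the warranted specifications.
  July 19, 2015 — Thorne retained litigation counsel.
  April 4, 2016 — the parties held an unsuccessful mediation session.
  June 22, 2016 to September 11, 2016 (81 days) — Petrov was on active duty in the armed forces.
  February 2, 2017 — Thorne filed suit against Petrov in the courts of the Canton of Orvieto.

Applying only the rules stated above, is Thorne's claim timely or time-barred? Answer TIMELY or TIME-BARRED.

TIME-BARRED

The limitation period began to run on February 5, 2015.
18 months from February 5, 2015 is August 5, 2016.
Because the defendant's active military service ran from June 22, 2016 to September 11, 2016, the deadline is extended by 81 days to October 25, 2016.
Nothing else in the chronology tolls or restarts the period.
Filing on February 2, 2017 missed the October 25, 2016 deadline — the action is time-barred.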